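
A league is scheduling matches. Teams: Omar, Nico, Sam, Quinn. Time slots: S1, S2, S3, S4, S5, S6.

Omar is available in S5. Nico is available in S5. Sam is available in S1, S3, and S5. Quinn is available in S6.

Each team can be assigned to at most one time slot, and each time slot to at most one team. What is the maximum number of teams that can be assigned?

3

One maximum matching: Omar-S5, Sam-S3, Quinn-S6.
The set {Omar, Nico} has only 1 neighbour ({S5}), so by Hall's theorem at most 3 of the 4 teams can be matched.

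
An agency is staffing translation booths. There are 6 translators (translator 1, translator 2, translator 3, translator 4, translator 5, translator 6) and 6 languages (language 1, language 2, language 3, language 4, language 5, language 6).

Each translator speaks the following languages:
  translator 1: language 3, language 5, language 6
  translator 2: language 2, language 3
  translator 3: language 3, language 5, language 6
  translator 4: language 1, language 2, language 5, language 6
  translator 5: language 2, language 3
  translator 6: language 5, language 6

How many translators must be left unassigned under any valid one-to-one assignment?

1

One maximum matching: translator 1–language 5, translator 2–language 3, translator 3–language 6, translator 4–language 1, translator 5–language 2.
The set {translator 1, translator 2, translator 3, translator 5, translator 6} has only 4 neighbours ({language 2, language 3, language 5, language 6}), so by Hall's theorem at most 5 of the 6 translators can be matched.
That matches 5 of the 6, leaving 1 unmatched; no matching can do better.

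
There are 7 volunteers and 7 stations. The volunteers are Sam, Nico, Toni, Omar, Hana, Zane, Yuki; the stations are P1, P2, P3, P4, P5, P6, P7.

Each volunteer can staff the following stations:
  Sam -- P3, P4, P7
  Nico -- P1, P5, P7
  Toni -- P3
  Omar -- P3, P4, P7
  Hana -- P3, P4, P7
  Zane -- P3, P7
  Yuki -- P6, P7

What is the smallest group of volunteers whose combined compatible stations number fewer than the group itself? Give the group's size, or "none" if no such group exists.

4

Take S = {Sam, Toni, Omar, Hana}. Its neighbourhood is {P3, P4, P7}, so |N(S)| = 3 < |S| = 4.
Every subset of size less than 4 has at least as many neighbours as members, so 4 is the minimum.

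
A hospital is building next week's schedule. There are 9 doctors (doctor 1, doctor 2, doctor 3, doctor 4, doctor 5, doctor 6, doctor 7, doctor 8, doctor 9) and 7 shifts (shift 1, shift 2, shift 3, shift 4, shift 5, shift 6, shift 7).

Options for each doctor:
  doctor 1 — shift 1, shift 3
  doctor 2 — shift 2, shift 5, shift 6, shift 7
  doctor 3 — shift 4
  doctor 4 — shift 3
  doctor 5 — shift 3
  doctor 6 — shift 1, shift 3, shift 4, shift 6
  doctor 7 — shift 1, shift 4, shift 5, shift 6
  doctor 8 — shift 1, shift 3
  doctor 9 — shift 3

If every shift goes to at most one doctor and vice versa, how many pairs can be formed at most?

6

One maximum matching: doctor 1-shift 1, doctor 2-shift 2, doctor 3-shift 4, doctor 4-shift 3, doctor 6-shift 6, doctor 7-shift 5.
The set {doctor 1, doctor 4, doctor 5, doctor 8, doctor 9} has only 2 neighbours ({shift 1, shift 3}), so by Hall's theorem at most 6 of the 9 doctors can be matched.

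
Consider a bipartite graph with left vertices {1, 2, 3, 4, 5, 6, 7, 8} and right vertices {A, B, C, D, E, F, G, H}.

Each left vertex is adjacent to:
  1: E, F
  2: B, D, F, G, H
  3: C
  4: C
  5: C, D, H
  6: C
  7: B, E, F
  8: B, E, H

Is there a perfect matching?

No

The set {3, 4, 6} has only 1 neighbour ({C}), so by Hall's theorem at most 6 of the 8 left vertices can be matched.
Hence no matching covers every left vertex.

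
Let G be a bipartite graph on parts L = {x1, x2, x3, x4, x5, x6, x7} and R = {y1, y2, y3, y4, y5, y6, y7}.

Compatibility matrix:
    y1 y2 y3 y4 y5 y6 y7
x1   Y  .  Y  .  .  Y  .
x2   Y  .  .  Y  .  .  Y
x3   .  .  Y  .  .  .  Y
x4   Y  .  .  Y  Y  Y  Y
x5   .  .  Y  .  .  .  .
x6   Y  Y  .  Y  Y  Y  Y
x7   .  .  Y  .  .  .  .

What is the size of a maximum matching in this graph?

6

A valid assignment of size 6: x1–y1, x2–y4, x3–y7, x4–y5, x5–y3, x6–y6.
The set {x5, x7} has only 1 neighbour ({y3}), so by Hall's theorem at most 6 of the 7 left vertices can be matched.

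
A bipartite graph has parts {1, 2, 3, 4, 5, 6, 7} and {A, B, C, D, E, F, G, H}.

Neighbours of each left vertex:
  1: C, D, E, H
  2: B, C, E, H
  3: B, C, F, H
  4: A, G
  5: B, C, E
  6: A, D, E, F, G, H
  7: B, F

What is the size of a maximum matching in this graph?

For example, pair 1→D, 2→C, 3→F, 4→A, 5→E, 6→G, 7→B.
All 7 left vertices are matched, so no larger matching exists.

7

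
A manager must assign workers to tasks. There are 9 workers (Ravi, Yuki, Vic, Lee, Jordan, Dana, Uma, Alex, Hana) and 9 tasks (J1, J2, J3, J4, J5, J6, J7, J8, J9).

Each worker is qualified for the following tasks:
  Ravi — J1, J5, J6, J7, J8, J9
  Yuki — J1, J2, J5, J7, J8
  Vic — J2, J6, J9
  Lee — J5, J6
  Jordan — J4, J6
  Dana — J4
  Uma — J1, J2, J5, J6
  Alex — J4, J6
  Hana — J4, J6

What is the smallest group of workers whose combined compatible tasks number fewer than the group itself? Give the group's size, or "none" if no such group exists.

Take S = {Jordan, Dana, Alex}. Its neighbourhood is {J4, J6}, so |N(S)| = 2 < |S| = 3.
Every subset of size less than 3 has at least as many neighbours as members, so 3 is the minimum.

3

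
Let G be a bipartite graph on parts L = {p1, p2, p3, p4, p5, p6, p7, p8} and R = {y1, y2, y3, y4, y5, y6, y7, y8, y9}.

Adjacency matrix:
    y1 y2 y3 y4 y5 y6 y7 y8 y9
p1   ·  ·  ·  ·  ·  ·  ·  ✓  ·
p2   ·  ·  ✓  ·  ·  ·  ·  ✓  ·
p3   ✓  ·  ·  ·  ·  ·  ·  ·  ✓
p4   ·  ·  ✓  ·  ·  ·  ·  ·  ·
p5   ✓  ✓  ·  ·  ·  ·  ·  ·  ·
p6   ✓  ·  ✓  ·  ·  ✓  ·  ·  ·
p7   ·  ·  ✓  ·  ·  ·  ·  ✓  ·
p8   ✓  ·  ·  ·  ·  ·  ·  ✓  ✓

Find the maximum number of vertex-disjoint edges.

6

A valid assignment of size 6: p1-y8, p2-y3, p3-y9, p5-y2, p6-y6, p8-y1.
The set {p1, p2, p4, p7} has only 2 neighbours ({y3, y8}), so by Hall's theorem at most 6 of the 8 left vertices can be matched.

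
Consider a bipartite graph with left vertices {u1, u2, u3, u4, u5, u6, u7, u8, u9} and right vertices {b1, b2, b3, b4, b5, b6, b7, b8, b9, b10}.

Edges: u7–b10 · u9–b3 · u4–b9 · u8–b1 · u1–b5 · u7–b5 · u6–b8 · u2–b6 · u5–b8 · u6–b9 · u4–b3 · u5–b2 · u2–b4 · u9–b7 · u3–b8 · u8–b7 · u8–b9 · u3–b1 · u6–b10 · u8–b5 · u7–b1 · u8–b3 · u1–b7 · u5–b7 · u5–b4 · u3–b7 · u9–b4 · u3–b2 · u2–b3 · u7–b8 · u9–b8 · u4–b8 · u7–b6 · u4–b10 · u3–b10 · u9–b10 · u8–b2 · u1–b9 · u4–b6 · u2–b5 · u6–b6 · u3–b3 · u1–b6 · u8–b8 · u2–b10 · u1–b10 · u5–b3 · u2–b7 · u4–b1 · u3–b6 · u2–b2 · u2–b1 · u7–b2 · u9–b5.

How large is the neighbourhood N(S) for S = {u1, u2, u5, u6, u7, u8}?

The union of neighbours of {u1, u2, u5, u6, u7, u8} is {b1, b2, b3, b4, b5, b6, b7, b8, b9, b10}, which has 10 elements.
Since |N(S)| = 10 ≥ |S| = 6, Hall's condition holds for this subset.

10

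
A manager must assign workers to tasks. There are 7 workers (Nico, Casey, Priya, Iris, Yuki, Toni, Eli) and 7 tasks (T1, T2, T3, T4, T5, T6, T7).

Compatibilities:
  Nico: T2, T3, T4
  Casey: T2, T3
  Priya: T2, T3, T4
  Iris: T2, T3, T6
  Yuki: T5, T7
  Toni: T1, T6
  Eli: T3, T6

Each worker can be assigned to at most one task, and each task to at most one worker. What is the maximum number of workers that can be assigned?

6

A valid assignment of size 6: Nico–T2, Casey–T3, Priya–T4, Iris–T6, Yuki–T7, Toni–T1.
The set {Nico, Casey, Priya, Iris, Eli} has only 4 neighbours ({T2, T3, T4, T6}), so by Hall's theorem at most 6 of the 7 workers can be matched.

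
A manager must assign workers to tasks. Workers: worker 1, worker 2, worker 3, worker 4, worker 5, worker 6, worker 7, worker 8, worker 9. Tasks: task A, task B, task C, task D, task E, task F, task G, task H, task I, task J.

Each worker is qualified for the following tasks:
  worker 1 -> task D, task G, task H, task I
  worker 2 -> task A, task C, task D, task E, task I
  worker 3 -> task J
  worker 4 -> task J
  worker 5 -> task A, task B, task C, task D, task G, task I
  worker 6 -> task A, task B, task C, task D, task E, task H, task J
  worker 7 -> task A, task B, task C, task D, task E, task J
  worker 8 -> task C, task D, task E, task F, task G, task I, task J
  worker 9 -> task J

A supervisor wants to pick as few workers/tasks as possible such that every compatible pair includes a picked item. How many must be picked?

The 7 edges worker 1–task G, worker 2–task C, worker 3–task J, worker 5–task I, worker 6–task D, worker 7–task A, worker 8–task F form a matching, so any vertex cover needs at least 7 vertices (one per matched edge).
Conversely {worker 1, worker 2, worker 5, worker 6, worker 7, worker 8, task J} meets every edge and has exactly 7 vertices, so 7 is optimal.

7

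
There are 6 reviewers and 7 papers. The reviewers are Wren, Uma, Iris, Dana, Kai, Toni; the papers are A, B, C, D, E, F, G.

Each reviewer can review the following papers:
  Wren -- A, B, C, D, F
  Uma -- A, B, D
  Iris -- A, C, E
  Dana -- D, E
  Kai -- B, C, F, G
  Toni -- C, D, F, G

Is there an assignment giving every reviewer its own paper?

Yes

One maximum matching: Wren–A, Uma–D, Iris–C, Dana–E, Kai–B, Toni–F.
All 6 reviewers are covered.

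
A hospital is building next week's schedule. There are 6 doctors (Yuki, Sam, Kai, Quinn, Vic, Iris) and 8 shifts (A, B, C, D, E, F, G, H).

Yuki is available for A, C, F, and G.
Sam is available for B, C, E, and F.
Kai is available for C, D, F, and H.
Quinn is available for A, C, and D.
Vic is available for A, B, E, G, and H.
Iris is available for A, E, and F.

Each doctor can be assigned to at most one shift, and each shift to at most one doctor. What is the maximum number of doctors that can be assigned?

One maximum matching: Yuki→F, Sam→B, Kai→D, Quinn→C, Vic→G, Iris→E.
All 6 doctors are matched, so no larger matching exists.

6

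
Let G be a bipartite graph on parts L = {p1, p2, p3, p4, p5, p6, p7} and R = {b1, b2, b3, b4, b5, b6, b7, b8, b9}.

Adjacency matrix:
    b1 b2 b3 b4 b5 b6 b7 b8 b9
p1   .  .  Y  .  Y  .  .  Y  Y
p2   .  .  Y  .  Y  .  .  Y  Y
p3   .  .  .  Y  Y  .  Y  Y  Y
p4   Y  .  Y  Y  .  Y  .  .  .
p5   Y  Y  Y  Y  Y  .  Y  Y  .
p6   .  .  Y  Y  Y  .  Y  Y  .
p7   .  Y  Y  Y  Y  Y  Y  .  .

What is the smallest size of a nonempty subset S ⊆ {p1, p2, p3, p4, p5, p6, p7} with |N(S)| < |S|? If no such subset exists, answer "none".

none

A matching saturating every left vertex exists, for instance p1→b3, p2→b8, p3→b4, p4→b6, p5→b1, p6→b5, p7→b7.
By Hall's marriage theorem, this means |N(S)| ≥ |S| for every subset S, so no violating subset exists.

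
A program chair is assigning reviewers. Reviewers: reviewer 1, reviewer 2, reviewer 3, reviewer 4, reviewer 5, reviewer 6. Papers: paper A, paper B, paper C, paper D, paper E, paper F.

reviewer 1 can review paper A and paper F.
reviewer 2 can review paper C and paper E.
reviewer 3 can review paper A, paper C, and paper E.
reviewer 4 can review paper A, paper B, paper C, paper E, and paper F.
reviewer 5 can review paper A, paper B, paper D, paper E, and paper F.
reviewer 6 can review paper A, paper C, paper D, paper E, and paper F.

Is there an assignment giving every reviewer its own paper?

One maximum matching: reviewer 1-paper F, reviewer 2-paper E, reviewer 3-paper A, reviewer 4-paper B, reviewer 5-paper D, reviewer 6-paper C.
All 6 reviewers are covered.

Yes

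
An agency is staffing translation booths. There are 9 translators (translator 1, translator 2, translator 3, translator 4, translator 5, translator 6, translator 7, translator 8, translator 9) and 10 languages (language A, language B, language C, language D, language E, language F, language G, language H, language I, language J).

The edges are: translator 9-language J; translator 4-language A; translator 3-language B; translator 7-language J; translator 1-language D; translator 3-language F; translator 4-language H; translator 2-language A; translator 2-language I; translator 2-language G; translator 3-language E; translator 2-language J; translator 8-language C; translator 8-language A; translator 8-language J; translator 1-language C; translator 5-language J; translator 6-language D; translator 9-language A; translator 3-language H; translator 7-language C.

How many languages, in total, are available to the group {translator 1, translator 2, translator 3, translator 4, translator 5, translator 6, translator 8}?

The union of neighbours of {translator 1, translator 2, translator 3, translator 4, translator 5, translator 6, translator 8} is {language A, language B, language C, language D, language E, language F, language G, language H, language I, language J}, which has 10 elements.
Since |N(S)| = 10 ≥ |S| = 7, Hall's condition holds for this subset.

10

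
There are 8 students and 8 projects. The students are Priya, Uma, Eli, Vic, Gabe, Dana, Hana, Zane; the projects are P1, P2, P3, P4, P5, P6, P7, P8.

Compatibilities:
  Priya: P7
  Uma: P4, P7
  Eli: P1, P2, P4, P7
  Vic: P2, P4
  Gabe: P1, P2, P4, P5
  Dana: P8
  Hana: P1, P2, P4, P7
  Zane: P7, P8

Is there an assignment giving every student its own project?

No

The set {Priya, Uma, Eli, Vic, Dana, Hana, Zane} has only 5 neighbours ({P1, P2, P4, P7, P8}), so by Hall's theorem at most 6 of the 8 students can be matched.
Hence no matching covers every student.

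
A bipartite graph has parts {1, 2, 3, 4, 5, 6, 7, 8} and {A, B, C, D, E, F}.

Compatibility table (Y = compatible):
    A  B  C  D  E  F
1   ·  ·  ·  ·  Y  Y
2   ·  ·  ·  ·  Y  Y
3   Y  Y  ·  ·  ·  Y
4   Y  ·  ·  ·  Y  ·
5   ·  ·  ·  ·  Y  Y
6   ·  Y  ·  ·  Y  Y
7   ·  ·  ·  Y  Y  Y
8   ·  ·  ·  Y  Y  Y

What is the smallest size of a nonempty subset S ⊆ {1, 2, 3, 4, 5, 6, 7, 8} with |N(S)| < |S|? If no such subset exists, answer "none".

Take S = {1, 2, 5}. Its neighbourhood is {E, F}, so |N(S)| = 2 < |S| = 3.
Every subset of size less than 3 has at least as many neighbours as members, so 3 is the minimum.

3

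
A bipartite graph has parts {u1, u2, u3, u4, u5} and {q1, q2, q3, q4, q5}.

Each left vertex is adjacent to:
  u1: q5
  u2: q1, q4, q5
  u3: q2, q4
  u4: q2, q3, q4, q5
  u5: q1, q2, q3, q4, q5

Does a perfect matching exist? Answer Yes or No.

Yes

A valid assignment of size 5: u1–q5, u2–q1, u3–q2, u4–q3, u5–q4.
Every left vertex is matched, so this is a perfect matching.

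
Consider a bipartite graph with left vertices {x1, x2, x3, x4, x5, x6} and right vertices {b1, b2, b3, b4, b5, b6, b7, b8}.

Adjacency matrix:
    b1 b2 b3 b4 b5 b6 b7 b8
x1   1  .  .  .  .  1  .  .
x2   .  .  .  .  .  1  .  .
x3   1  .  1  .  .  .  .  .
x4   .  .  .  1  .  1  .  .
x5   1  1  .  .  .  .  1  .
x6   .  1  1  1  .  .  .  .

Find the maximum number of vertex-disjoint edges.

A valid assignment of size 6: x1-b1, x2-b6, x3-b3, x4-b4, x5-b7, x6-b2.
This saturates every left vertex, so 6 is the maximum.

6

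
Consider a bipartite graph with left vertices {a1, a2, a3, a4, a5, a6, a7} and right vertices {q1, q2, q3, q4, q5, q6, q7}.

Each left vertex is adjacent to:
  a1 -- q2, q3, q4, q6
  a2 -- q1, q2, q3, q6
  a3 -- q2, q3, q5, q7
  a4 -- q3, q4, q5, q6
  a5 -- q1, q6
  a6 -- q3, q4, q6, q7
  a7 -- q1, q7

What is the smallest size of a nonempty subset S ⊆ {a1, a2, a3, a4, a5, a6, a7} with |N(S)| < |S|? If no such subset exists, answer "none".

A matching saturating every left vertex exists, for instance a1→q6, a2→q3, a3→q2, a4→q5, a5→q1, a6→q4, a7→q7.
By Hall's marriage theorem, this means |N(S)| ≥ |S| for every subset S, so no violating subset exists.

none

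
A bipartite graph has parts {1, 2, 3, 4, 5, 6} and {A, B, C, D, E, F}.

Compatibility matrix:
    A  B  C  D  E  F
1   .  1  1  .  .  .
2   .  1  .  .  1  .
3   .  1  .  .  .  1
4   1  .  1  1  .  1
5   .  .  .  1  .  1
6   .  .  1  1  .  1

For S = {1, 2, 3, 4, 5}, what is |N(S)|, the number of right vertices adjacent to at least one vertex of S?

The union of neighbours of {1, 2, 3, 4, 5} is {A, B, C, D, E, F}, which has 6 elements.
Since |N(S)| = 6 ≥ |S| = 5, Hall's condition holds for this subset.

6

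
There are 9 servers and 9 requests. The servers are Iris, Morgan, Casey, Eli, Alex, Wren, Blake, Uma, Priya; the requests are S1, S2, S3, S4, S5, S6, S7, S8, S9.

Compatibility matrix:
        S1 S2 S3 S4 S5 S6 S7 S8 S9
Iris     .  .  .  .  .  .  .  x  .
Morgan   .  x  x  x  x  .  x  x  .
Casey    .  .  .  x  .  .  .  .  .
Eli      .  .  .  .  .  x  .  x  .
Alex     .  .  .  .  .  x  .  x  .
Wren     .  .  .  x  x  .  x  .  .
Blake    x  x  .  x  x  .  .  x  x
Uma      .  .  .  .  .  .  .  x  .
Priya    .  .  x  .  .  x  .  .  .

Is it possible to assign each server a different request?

No

The set {Iris, Eli, Alex, Uma} has only 2 neighbours ({S6, S8}), so by Hall's theorem at most 7 of the 9 servers can be matched.
Hence no matching covers every server.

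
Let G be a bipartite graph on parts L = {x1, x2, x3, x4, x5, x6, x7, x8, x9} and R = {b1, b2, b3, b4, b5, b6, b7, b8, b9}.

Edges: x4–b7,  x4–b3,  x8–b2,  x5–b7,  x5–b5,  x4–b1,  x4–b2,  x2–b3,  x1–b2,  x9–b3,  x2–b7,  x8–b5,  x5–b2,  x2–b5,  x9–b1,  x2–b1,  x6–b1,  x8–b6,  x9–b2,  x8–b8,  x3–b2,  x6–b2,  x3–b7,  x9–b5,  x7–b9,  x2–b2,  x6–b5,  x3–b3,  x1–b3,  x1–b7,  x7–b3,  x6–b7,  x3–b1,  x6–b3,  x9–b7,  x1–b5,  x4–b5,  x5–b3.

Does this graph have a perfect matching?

The set {x1, x2, x3, x4, x5, x6, x9} has only 5 neighbours ({b1, b2, b3, b5, b7}), so by Hall's theorem at most 7 of the 9 left vertices can be matched.
Hence no matching covers every left vertex.

No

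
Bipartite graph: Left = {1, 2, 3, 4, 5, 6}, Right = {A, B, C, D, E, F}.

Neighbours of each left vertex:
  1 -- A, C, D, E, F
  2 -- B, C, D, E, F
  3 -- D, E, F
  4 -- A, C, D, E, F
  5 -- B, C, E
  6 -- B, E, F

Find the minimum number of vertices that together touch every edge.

A maximum matching has 6 edges (e.g. 1–C, 2–F, 3–D, 4–A, 5–E, 6–B).
By König's theorem the minimum vertex cover has the same size. One such cover is {1, 2, 3, 4, 5, 6}.

6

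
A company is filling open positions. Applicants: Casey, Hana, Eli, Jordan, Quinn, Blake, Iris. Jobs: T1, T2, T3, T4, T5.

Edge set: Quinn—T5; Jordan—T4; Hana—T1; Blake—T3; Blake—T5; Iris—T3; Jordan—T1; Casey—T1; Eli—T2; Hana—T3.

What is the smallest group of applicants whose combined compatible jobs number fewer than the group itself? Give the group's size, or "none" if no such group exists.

Take S = {Casey, Hana, Iris}. Its neighbourhood is {T1, T3}, so |N(S)| = 2 < |S| = 3.
Every subset of size less than 3 has at least as many neighbours as members, so 3 is the minimum.

3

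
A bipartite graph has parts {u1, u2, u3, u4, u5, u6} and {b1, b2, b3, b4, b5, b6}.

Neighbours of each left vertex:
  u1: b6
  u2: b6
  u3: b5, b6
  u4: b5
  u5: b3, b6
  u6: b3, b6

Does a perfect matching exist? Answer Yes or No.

The set {u1, u2, u3, u4, u5, u6} has only 3 neighbours ({b3, b5, b6}), so by Hall's theorem at most 3 of the 6 left vertices can be matched.
Hence no matching covers every left vertex.

No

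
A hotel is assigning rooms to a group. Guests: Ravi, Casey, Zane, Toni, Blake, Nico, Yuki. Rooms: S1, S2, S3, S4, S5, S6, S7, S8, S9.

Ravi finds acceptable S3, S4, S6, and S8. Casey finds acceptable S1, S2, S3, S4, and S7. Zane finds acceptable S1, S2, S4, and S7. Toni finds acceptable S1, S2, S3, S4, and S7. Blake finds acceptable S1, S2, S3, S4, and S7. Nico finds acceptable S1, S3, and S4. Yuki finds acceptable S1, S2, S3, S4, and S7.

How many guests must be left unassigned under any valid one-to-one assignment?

For example, pair Ravi-S6, Casey-S1, Zane-S2, Toni-S3, Blake-S7, Nico-S4.
The set {Casey, Zane, Toni, Blake, Nico, Yuki} has only 5 neighbours ({S1, S2, S3, S4, S7}), so by Hall's theorem at most 6 of the 7 guests can be matched.
That matches 6 of the 7, leaving 1 unmatched; no matching can do better.

1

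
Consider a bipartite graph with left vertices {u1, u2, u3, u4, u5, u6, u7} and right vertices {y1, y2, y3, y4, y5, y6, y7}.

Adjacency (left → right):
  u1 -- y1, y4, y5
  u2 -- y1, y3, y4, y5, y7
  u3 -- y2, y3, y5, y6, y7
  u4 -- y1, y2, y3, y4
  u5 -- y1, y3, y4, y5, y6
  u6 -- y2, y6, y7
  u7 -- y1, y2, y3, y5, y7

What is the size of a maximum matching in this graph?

7

One maximum matching: u1→y4, u2→y1, u3→y5, u4→y3, u5→y6, u6→y2, u7→y7.
All 7 left vertices are matched, so no larger matching exists.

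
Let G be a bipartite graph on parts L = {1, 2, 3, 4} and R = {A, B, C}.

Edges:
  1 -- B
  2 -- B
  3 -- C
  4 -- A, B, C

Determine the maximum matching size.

For example, pair 1→B, 3→C, 4→A.
The set {1, 2} has only 1 neighbour ({B}), so by Hall's theorem at most 3 of the 4 left vertices can be matched.

3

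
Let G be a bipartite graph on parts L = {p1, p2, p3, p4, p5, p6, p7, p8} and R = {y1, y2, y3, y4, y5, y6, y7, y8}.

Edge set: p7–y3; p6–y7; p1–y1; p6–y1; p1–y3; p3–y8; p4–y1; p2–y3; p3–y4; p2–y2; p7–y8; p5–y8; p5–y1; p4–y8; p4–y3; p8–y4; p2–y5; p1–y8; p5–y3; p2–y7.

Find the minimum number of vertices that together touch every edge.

The 6 edges p1–y8, p2–y2, p3–y4, p4–y1, p5–y3, p6–y7 form a matching, so any vertex cover needs at least 6 vertices (one per matched edge).
Conversely {p2, p6, y1, y3, y4, y8} meets every edge and has exactly 6 vertices, so 6 is optimal.

6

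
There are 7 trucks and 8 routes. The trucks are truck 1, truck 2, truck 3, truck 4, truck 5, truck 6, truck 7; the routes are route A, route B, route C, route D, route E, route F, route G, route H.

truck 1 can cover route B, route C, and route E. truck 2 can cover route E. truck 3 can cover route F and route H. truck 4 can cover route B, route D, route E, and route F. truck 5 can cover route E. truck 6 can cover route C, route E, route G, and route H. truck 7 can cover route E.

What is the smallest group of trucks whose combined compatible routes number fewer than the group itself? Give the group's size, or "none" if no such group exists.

Take S = {truck 2, truck 5}. Its neighbourhood is {route E}, so |N(S)| = 1 < |S| = 2.
No single vertex violates Hall's condition since each has at least one neighbour, so 2 is the minimum.

2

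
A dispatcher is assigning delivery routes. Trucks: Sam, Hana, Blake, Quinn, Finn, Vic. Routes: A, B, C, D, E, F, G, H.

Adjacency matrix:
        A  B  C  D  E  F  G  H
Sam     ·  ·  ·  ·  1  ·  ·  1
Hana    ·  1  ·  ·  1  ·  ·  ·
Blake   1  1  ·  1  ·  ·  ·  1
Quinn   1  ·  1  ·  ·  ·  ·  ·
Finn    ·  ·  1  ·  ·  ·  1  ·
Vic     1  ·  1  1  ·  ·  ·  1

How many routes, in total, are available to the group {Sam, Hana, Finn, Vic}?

7

The union of neighbours of {Sam, Hana, Finn, Vic} is {A, B, C, D, E, G, H}, which has 7 elements.
Since |N(S)| = 7 ≥ |S| = 4, Hall's condition holds for this subset.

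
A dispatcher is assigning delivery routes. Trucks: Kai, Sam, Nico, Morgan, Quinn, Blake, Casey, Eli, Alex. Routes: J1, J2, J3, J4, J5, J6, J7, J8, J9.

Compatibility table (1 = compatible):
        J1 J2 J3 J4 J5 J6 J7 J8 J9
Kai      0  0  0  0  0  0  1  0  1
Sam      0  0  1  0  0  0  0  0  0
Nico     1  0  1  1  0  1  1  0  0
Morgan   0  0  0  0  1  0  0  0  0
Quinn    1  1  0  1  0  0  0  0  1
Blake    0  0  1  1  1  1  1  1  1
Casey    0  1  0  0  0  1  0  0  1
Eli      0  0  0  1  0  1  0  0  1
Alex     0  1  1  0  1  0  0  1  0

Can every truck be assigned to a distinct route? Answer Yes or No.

For example, pair Kai–J7, Sam–J3, Nico–J1, Morgan–J5, Quinn–J2, Blake–J6, Casey–J9, Eli–J4, Alex–J8.
Every truck is matched, so this is a perfect matching.

Yes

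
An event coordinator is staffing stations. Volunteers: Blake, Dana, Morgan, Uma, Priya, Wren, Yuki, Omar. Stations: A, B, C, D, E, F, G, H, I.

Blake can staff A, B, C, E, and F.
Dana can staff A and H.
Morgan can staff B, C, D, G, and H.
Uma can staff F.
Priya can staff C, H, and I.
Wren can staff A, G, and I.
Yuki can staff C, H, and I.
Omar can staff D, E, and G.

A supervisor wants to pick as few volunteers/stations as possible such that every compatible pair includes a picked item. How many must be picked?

8

{Blake, Dana, Morgan, Uma, Priya, Wren, Yuki, Omar} is a vertex cover of size 8: every edge has an endpoint in this set.
No smaller cover exists because Blake–A, Dana–H, Morgan–B, Uma–F, Priya–C, Wren–G, Yuki–I, Omar–E is a matching of size 8, and a cover must include an endpoint of each of these disjoint edges (König's theorem).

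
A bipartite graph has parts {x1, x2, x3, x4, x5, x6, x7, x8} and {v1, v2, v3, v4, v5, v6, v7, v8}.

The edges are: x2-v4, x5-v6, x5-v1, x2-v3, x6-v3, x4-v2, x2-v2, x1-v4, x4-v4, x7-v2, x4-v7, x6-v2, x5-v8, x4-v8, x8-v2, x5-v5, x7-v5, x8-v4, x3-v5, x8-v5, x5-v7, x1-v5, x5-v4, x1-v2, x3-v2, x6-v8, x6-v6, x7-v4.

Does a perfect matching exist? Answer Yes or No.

No

The set {x1, x3, x7, x8} has only 3 neighbours ({v2, v4, v5}), so by Hall's theorem at most 7 of the 8 left vertices can be matched.
Hence no matching covers every left vertex.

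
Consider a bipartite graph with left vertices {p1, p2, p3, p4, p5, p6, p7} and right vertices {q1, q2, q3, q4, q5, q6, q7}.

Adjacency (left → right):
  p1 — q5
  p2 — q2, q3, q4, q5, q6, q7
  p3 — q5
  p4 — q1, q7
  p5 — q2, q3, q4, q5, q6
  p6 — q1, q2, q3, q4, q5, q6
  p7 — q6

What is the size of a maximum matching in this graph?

6

For example, pair p1→q5, p2→q4, p4→q7, p5→q3, p6→q1, p7→q6.
The set {p1, p3} has only 1 neighbour ({q5}), so by Hall's theorem at most 6 of the 7 left vertices can be matched.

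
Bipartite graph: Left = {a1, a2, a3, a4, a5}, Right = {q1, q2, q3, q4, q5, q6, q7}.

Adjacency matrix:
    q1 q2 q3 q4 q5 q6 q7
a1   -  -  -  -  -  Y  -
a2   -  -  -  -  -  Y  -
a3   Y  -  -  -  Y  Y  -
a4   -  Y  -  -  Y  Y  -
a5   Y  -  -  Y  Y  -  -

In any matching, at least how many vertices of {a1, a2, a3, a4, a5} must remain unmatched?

1

A valid assignment of size 4: a1–q6, a3–q5, a4–q2, a5–q4.
The set {a1, a2} has only 1 neighbour ({q6}), so by Hall's theorem at most 4 of the 5 left vertices can be matched.
That matches 4 of the 5, leaving 1 unmatched; no matching can do better.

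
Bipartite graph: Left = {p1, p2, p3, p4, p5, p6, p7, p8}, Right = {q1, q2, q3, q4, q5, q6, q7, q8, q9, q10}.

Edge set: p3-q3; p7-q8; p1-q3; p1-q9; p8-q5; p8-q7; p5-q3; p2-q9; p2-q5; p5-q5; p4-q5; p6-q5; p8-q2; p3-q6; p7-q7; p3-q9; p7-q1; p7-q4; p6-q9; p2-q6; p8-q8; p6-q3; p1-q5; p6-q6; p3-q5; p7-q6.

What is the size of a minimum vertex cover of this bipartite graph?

6

{p7, p8, q3, q5, q6, q9} is a vertex cover of size 6: every edge has an endpoint in this set.
No smaller cover exists because p1–q3, p2–q9, p3–q6, p4–q5, p7–q4, p8–q8 is a matching of size 6, and a cover must include an endpoint of each of these disjoint edges (König's theorem).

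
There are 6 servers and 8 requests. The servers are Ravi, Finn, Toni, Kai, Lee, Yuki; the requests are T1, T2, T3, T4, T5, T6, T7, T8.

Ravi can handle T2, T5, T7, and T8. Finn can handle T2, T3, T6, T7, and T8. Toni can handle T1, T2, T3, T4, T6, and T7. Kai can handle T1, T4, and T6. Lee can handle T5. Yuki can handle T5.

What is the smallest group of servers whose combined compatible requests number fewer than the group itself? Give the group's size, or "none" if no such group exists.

Take S = {Lee, Yuki}. Its neighbourhood is {T5}, so |N(S)| = 1 < |S| = 2.
No single vertex violates Hall's condition since each has at least one neighbour, so 2 is the minimum.

2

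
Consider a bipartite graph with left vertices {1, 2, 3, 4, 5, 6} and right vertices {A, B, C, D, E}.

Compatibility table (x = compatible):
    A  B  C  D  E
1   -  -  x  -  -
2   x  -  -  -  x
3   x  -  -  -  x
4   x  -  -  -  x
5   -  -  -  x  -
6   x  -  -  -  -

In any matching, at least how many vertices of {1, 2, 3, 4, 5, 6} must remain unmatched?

2

A valid assignment of size 4: 1–C, 2–A, 3–E, 5–D.
The set {2, 3, 4, 6} has only 2 neighbours ({A, E}), so by Hall's theorem at most 4 of the 6 left vertices can be matched.
That matches 4 of the 6, leaving 2 unmatched; no matching can do better.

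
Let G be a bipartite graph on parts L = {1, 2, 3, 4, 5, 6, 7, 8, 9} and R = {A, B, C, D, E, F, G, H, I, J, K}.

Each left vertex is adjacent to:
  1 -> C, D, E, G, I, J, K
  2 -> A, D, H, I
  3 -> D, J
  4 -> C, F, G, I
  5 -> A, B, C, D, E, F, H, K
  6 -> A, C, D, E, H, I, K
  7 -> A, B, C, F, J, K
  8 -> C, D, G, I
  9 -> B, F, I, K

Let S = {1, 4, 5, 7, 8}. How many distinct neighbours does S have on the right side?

The union of neighbours of {1, 4, 5, 7, 8} is {A, B, C, D, E, F, G, H, I, J, K}, which has 11 elements.
Since |N(S)| = 11 ≥ |S| = 5, Hall's condition holds for this subset.

11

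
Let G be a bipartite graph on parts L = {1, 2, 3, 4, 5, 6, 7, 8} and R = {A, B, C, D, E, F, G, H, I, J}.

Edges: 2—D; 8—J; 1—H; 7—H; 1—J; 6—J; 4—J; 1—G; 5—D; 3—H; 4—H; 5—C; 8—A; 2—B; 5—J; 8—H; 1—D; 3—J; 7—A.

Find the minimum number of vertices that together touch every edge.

6

A maximum matching has 6 edges (e.g. 1–D, 2–B, 3–H, 4–J, 5–C, 7–A).
By König's theorem the minimum vertex cover has the same size. One such cover is {1, 2, 5, A, H, J}.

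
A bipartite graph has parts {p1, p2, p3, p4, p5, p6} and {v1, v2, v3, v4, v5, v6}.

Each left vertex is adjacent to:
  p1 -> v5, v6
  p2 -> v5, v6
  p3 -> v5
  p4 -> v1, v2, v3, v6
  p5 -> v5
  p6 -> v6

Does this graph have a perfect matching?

No

The set {p1, p2, p3, p5, p6} has only 2 neighbours ({v5, v6}), so by Hall's theorem at most 3 of the 6 left vertices can be matched.
Hence no matching covers every left vertex.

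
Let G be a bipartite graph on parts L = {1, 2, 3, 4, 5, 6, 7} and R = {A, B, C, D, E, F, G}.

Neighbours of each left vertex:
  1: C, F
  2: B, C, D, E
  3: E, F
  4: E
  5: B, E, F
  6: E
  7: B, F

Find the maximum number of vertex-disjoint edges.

5

One maximum matching: 1–C, 2–D, 3–F, 4–E, 5–B.
The set {3, 4, 5, 6, 7} has only 3 neighbours ({B, E, F}), so by Hall's theorem at most 5 of the 7 left vertices can be matched.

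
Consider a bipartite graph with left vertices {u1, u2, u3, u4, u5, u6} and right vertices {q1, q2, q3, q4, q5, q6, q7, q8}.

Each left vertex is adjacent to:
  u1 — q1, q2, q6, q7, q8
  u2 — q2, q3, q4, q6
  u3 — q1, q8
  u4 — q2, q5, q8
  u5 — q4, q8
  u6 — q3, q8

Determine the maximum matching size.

One maximum matching: u1→q7, u2→q6, u3→q1, u4→q2, u5→q4, u6→q8.
This saturates every left vertex, so 6 is the maximum.

6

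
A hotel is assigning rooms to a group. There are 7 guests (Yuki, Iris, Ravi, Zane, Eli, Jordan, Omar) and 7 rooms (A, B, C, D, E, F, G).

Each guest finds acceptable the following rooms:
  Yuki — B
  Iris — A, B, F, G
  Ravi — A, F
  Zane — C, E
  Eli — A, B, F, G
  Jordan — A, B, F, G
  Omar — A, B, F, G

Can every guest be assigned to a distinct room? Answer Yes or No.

No

The set {Yuki, Iris, Ravi, Eli, Jordan, Omar} has only 4 neighbours ({A, B, F, G}), so by Hall's theorem at most 5 of the 7 guests can be matched.
Hence no matching covers every guest.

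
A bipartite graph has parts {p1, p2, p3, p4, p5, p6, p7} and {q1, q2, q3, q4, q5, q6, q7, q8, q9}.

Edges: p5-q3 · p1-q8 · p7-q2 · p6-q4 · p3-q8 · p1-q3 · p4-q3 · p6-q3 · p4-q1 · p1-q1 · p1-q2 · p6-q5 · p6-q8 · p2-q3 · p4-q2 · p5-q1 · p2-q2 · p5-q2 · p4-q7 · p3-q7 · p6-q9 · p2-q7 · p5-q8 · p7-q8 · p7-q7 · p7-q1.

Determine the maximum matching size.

6

For example, pair p1→q2, p2→q3, p3→q7, p4→q1, p5→q8, p6→q9.
The set {p1, p2, p3, p4, p5, p7} has only 5 neighbours ({q1, q2, q3, q7, q8}), so by Hall's theorem at most 6 of the 7 left vertices can be matched.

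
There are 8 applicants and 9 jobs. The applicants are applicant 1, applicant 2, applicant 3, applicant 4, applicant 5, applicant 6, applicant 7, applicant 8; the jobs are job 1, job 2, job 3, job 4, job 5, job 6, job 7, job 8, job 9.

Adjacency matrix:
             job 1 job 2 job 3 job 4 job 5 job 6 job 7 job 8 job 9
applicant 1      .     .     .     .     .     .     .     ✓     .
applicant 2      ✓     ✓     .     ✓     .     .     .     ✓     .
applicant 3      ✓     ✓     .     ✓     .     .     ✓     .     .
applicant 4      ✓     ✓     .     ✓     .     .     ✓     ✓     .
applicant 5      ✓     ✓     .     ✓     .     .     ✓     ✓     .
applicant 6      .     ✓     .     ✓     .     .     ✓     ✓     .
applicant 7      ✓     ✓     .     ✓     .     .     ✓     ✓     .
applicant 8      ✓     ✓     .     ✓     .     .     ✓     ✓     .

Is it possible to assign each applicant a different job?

The set {applicant 1, applicant 2, applicant 3, applicant 4, applicant 5, applicant 6, applicant 7, applicant 8} has only 5 neighbours ({job 1, job 2, job 4, job 7, job 8}), so by Hall's theorem at most 5 of the 8 applicants can be matched.
Hence no matching covers every applicant.

No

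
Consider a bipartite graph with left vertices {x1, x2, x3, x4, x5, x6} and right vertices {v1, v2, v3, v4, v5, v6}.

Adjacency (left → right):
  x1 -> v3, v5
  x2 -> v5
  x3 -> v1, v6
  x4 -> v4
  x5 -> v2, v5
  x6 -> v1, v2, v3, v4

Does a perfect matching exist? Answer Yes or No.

Yes

For example, pair x1–v3, x2–v5, x3–v6, x4–v4, x5–v2, x6–v1.
All 6 left vertices are covered.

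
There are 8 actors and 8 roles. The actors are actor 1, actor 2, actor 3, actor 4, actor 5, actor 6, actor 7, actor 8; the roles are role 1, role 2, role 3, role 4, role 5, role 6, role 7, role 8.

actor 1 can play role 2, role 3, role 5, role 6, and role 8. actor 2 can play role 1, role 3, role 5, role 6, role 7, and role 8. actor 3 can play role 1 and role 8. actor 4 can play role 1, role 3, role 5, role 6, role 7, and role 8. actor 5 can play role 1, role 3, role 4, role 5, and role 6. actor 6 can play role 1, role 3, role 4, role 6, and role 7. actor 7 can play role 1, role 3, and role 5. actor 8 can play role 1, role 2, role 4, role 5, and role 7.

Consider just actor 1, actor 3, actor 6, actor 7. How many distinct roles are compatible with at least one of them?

8

The union of neighbours of {actor 1, actor 3, actor 6, actor 7} is {role 1, role 2, role 3, role 4, role 5, role 6, role 7, role 8}, which has 8 elements.
Since |N(S)| = 8 ≥ |S| = 4, Hall's condition holds for this subset.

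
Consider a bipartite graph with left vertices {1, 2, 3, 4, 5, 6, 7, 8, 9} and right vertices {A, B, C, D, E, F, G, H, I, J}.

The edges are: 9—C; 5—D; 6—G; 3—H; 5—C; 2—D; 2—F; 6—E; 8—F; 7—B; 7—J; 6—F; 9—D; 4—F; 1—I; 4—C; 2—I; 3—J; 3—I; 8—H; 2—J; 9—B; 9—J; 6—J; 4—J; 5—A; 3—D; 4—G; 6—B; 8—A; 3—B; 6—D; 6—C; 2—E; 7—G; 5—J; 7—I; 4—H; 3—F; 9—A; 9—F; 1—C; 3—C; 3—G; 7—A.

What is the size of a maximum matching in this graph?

A valid assignment of size 9: 1–I, 2–F, 3–B, 4–C, 5–D, 6–E, 7–G, 8–H, 9–J.
All 9 left vertices are matched, so no larger matching exists.

9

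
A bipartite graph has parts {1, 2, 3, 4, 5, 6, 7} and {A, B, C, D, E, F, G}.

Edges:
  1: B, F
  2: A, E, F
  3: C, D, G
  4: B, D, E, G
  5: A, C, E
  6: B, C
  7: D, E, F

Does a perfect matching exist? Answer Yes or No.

Yes

A valid assignment of size 7: 1→B, 2→F, 3→G, 4→D, 5→A, 6→C, 7→E.
All 7 left vertices are covered.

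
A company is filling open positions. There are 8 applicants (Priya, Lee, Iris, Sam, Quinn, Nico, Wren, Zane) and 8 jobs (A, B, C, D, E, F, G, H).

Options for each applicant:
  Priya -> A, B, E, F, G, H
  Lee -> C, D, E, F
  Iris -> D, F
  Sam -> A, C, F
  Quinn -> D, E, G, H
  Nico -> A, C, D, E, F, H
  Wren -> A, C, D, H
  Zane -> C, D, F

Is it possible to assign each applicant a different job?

Yes

A valid assignment of size 8: Priya→B, Lee→E, Iris→D, Sam→A, Quinn→G, Nico→H, Wren→C, Zane→F.
All 8 applicants are covered.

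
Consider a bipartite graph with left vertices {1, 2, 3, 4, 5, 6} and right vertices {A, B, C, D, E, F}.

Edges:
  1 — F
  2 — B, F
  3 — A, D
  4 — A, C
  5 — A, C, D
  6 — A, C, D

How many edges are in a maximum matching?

A valid assignment of size 5: 1→F, 2→B, 3→D, 4→A, 5→C.
The set {3, 4, 5, 6} has only 3 neighbours ({A, C, D}), so by Hall's theorem at most 5 of the 6 left vertices can be matched.

5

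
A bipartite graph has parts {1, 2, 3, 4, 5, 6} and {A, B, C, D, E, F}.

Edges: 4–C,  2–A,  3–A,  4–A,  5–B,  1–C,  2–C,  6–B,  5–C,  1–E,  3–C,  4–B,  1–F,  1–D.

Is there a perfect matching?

No

The set {2, 3, 4, 5, 6} has only 3 neighbours ({A, B, C}), so by Hall's theorem at most 4 of the 6 left vertices can be matched.
Hence no matching covers every left vertex.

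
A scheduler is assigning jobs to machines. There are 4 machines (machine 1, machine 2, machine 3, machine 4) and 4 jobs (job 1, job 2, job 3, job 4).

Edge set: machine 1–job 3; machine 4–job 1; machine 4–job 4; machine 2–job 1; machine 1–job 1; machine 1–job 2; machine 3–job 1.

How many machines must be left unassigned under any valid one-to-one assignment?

One maximum matching: machine 1–job 2, machine 2–job 1, machine 4–job 4.
The set {machine 2, machine 3} has only 1 neighbour ({job 1}), so by Hall's theorem at most 3 of the 4 machines can be matched.
That matches 3 of the 4, leaving 1 unmatched; no matching can do better.

1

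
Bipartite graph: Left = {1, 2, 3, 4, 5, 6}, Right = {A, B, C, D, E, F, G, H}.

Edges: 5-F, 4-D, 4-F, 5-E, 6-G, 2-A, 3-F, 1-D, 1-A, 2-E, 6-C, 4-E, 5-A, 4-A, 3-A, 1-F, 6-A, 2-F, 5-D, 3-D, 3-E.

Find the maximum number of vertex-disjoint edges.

One maximum matching: 1–F, 2–A, 3–D, 4–E, 6–C.
The set {1, 2, 3, 4, 5} has only 4 neighbours ({A, D, E, F}), so by Hall's theorem at most 5 of the 6 left vertices can be matched.

5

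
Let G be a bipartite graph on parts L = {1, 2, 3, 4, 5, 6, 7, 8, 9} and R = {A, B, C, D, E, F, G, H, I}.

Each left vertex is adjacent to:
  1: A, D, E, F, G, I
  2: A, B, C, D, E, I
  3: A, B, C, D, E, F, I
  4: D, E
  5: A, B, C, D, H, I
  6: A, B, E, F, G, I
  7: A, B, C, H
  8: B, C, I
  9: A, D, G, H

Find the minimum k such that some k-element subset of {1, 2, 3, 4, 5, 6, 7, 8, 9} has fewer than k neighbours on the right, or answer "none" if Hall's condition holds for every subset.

none

A matching saturating every left vertex exists, for instance 1→A, 2→I, 3→E, 4→D, 5→H, 6→F, 7→C, 8→B, 9→G.
By Hall's marriage theorem, this means |N(S)| ≥ |S| for every subset S, so no violating subset exists.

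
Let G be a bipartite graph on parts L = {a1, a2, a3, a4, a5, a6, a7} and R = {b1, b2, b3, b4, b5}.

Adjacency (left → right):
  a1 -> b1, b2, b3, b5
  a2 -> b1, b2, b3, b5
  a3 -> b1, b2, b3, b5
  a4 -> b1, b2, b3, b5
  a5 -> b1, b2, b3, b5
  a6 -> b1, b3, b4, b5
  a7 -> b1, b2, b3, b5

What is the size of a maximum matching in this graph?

For example, pair a1→b1, a2→b5, a3→b2, a4→b3, a6→b4.
The set {a1, a2, a3, a4, a5, a7} has only 4 neighbours ({b1, b2, b3, b5}), so by Hall's theorem at most 5 of the 7 left vertices can be matched.

5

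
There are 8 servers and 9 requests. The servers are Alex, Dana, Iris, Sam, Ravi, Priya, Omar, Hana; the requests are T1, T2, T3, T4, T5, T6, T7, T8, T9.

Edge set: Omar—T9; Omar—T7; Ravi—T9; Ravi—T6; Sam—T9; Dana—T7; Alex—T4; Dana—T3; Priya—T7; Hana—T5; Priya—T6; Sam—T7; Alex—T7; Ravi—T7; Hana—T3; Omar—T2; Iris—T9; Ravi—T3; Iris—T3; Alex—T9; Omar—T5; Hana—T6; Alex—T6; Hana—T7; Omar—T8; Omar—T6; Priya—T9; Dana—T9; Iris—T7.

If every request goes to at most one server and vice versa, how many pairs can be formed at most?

7

One maximum matching: Alex–T4, Dana–T3, Iris–T7, Sam–T9, Ravi–T6, Omar–T8, Hana–T5.
The set {Dana, Iris, Sam, Ravi, Priya} has only 4 neighbours ({T3, T6, T7, T9}), so by Hall's theorem at most 7 of the 8 servers can be matched.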